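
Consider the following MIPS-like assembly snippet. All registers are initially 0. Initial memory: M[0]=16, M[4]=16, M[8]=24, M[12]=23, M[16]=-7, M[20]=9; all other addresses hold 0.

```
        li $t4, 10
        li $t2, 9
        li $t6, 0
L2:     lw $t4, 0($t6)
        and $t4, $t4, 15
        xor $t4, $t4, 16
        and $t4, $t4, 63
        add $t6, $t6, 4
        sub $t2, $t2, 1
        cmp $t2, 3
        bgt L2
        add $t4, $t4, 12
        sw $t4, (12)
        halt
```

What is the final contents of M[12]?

37

li $t4, 10 → $t4=10
li $t2, 9 → $t2=9
li $t6, 0 → $t6=0
lw $t4, 0($t6) → $t4=M[0]=16
and $t4, $t4, 15 → $t4=16&15=0
xor $t4, $t4, 16 → $t4=0^16=16
and $t4, $t4, 63 → $t4=16&63=16
add $t6, $t6, 4 → $t6=0+4=4
sub $t2, $t2, 1 → $t2=9-1=8
cmp $t2, 3  (cmp 8,3)
bgt L2: taken
lw $t4, 0($t6) → $t4=M[4]=16
and $t4, $t4, 15 → $t4=16&15=0
xor $t4, $t4, 16 → $t4=0^16=16
and $t4, $t4, 63 → $t4=16&63=16
add $t6, $t6, 4 → $t6=4+4=8
sub $t2, $t2, 1 → $t2=8-1=7
cmp $t2, 3  (cmp 7,3)
bgt L2: taken
lw $t4, 0($t6) → $t4=M[8]=24
and $t4, $t4, 15 → $t4=24&15=8
xor $t4, $t4, 16 → $t4=8^16=24
and $t4, $t4, 63 → $t4=24&63=24
add $t6, $t6, 4 → $t6=8+4=12
sub $t2, $t2, 1 → $t2=7-1=6
cmp $t2, 3  (cmp 6,3)
bgt L2: taken
lw $t4, 0($t6) → $t4=M[12]=23
and $t4, $t4, 15 → $t4=23&15=7
xor $t4, $t4, 16 → $t4=7^16=23
and $t4, $t4, 63 → $t4=23&63=23
add $t6, $t6, 4 → $t6=12+4=16
sub $t2, $t2, 1 → $t2=6-1=5
cmp $t2, 3  (cmp 5,3)
bgt L2: taken
lw $t4, 0($t6) → $t4=M[16]=-7
and $t4, $t4, 15 → $t4=(-7)&15=9
xor $t4, $t4, 16 → $t4=9^16=25
and $t4, $t4, 63 → $t4=25&63=25
add $t6, $t6, 4 → $t6=16+4=20
sub $t2, $t2, 1 → $t2=5-1=4
cmp $t2, 3  (cmp 4,3)
bgt L2: taken
lw $t4, 0($t6) → $t4=M[20]=9
and $t4, $t4, 15 → $t4=9&15=9
xor $t4, $t4, 16 → $t4=9^16=25
and $t4, $t4, 63 → $t4=25&63=25
add $t6, $t6, 4 → $t6=20+4=24
sub $t2, $t2, 1 → $t2=4-1=3
cmp $t2, 3  (cmp 3,3)
bgt L2: not taken
add $t4, $t4, 12 → $t4=25+12=37
sw $t4, (12) → M[12]=37
halt.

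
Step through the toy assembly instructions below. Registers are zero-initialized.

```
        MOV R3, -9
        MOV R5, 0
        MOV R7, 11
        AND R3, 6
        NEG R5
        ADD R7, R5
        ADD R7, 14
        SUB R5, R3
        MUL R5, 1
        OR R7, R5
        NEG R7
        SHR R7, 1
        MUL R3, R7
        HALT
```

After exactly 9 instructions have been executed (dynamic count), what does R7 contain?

25

R3=-9
R5=0
R7=11
R3=(-9)&6=6
R5=-(0)=0
R7=11+0=11
R7=11+14=25
R5=0-6=-6
R5=(-6)*1=-6
After step 9: R7 = 25.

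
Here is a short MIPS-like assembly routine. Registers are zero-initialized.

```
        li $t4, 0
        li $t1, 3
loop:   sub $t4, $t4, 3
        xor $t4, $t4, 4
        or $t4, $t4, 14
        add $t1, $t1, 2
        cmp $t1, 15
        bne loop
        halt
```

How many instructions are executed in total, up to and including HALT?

39

$t4=0
$t1=3
$t4=0-3=-3
$t4=(-3)^4=-7
$t4=(-7)|14=-1
$t1=3+2=5
cmp $t1, 15  (cmp 5,15)
bne loop: taken
$t4=(-1)-3=-4
$t4=(-4)^4=-8
$t4=(-8)|14=-2
$t1=5+2=7
cmp $t1, 15  (cmp 7,15)
bne loop: taken
$t4=(-2)-3=-5
$t4=(-5)^4=-1
$t4=(-1)|14=-1
$t1=7+2=9
cmp $t1, 15  (cmp 9,15)
bne loop: taken
$t4=(-1)-3=-4
$t4=(-4)^4=-8
$t4=(-8)|14=-2
$t1=9+2=11
cmp $t1, 15  (cmp 11,15)
bne loop: taken
$t4=(-2)-3=-5
$t4=(-5)^4=-1
$t4=(-1)|14=-1
$t1=11+2=13
cmp $t1, 15  (cmp 13,15)
bne loop: taken
$t4=(-1)-3=-4
$t4=(-4)^4=-8
$t4=(-8)|14=-2
$t1=13+2=15
cmp $t1, 15  (cmp 15,15)
bne loop: not taken
halt.
Total executed instructions: 39.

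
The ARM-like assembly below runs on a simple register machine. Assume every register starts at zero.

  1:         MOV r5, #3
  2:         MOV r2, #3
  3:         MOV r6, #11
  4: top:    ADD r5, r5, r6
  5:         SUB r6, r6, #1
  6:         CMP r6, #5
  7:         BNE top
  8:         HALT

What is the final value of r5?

after MOV r5, #3: r5=3
after MOV r2, #3: r2=3
after MOV r6, #11: r6=11
after ADD r5, r5, r6: r5=3+11=14
after SUB r6, r6, #1: r6=11-1=10
CMP r6, #5  (cmp 10,5)
BNE top: taken
after ADD r5, r5, r6: r5=14+10=24
after SUB r6, r6, #1: r6=10-1=9
CMP r6, #5  (cmp 9,5)
BNE top: taken
after ADD r5, r5, r6: r5=24+9=33
after SUB r6, r6, #1: r6=9-1=8
CMP r6, #5  (cmp 8,5)
BNE top: taken
after ADD r5, r5, r6: r5=33+8=41
after SUB r6, r6, #1: r6=8-1=7
CMP r6, #5  (cmp 7,5)
BNE top: taken
after ADD r5, r5, r6: r5=41+7=48
after SUB r6, r6, #1: r6=7-1=6
CMP r6, #5  (cmp 6,5)
BNE top: taken
after ADD r5, r5, r6: r5=48+6=54
after SUB r6, r6, #1: r6=6-1=5
CMP r6, #5  (cmp 5,5)
BNE top: not taken
halt.

54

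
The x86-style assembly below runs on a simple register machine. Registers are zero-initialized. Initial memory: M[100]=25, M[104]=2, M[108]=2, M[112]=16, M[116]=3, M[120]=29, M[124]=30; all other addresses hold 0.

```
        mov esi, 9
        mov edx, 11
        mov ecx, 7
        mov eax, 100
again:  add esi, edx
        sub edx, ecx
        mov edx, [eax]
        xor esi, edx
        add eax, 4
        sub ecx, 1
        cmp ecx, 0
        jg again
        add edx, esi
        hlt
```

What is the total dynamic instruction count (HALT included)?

mov esi, 9 → esi=9
mov edx, 11 → edx=11
mov ecx, 7 → ecx=7
mov eax, 100 → eax=100
add esi, edx → esi=9+11=20
sub edx, ecx → edx=11-7=4
mov edx, [eax] → edx=M[100]=25
xor esi, edx → esi=20^25=13
add eax, 4 → eax=100+4=104
sub ecx, 1 → ecx=7-1=6
cmp ecx, 0  (cmp 6,0)
jg again: taken
add esi, edx → esi=13+25=38
sub edx, ecx → edx=25-6=19
mov edx, [eax] → edx=M[104]=2
xor esi, edx → esi=38^2=36
add eax, 4 → eax=104+4=108
sub ecx, 1 → ecx=6-1=5
cmp ecx, 0  (cmp 5,0)
jg again: taken
add esi, edx → esi=36+2=38
sub edx, ecx → edx=2-5=-3
mov edx, [eax] → edx=M[108]=2
xor esi, edx → esi=38^2=36
add eax, 4 → eax=108+4=112
sub ecx, 1 → ecx=5-1=4
cmp ecx, 0  (cmp 4,0)
jg again: taken
add esi, edx → esi=36+2=38
sub edx, ecx → edx=2-4=-2
mov edx, [eax] → edx=M[112]=16
xor esi, edx → esi=38^16=54
add eax, 4 → eax=112+4=116
sub ecx, 1 → ecx=4-1=3
cmp ecx, 0  (cmp 3,0)
jg again: taken
add esi, edx → esi=54+16=70
sub edx, ecx → edx=16-3=13
mov edx, [eax] → edx=M[116]=3
xor esi, edx → esi=70^3=69
add eax, 4 → eax=116+4=120
sub ecx, 1 → ecx=3-1=2
cmp ecx, 0  (cmp 2,0)
jg again: taken
add esi, edx → esi=69+3=72
sub edx, ecx → edx=3-2=1
mov edx, [eax] → edx=M[120]=29
xor esi, edx → esi=72^29=85
add eax, 4 → eax=120+4=124
sub ecx, 1 → ecx=2-1=1
cmp ecx, 0  (cmp 1,0)
jg again: taken
add esi, edx → esi=85+29=114
sub edx, ecx → edx=29-1=28
mov edx, [eax] → edx=M[124]=30
xor esi, edx → esi=114^30=108
add eax, 4 → eax=124+4=128
sub ecx, 1 → ecx=1-1=0
cmp ecx, 0  (cmp 0,0)
jg again: not taken
add edx, esi → edx=30+108=138
halt.
Total executed instructions: 62.

62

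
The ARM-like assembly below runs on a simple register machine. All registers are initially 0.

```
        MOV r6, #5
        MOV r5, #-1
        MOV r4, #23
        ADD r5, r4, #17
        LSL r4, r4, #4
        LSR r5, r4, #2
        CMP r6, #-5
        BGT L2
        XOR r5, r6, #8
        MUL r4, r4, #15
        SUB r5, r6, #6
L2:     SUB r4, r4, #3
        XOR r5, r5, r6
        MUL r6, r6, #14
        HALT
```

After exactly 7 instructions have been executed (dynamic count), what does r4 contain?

368

r6=5
r5=-1
r4=23
r5=23+17=40
r4=23<<4=368
r5=368>>2=92
CMP r6, #-5  (cmp 5,-5)
After step 7: r4 = 368.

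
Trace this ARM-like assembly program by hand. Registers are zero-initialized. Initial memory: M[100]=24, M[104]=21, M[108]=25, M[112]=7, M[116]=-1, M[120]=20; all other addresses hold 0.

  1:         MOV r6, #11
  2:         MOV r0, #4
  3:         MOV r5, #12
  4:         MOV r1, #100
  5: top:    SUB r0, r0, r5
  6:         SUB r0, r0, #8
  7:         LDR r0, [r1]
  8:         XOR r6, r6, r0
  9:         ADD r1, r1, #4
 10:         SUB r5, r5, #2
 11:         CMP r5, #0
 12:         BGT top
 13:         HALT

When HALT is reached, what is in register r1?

124

MOV r6, #11 → r6=11
MOV r0, #4 → r0=4
MOV r5, #12 → r5=12
MOV r1, #100 → r1=100
SUB r0, r0, r5 → r0=4-12=-8
SUB r0, r0, #8 → r0=(-8)-8=-16
LDR r0, [r1] → r0=M[100]=24
XOR r6, r6, r0 → r6=11^24=19
ADD r1, r1, #4 → r1=100+4=104
SUB r5, r5, #2 → r5=12-2=10
CMP r5, #0  (cmp 10,0)
BGT top: taken
SUB r0, r0, r5 → r0=24-10=14
SUB r0, r0, #8 → r0=14-8=6
LDR r0, [r1] → r0=M[104]=21
XOR r6, r6, r0 → r6=19^21=6
ADD r1, r1, #4 → r1=104+4=108
SUB r5, r5, #2 → r5=10-2=8
CMP r5, #0  (cmp 8,0)
BGT top: taken
SUB r0, r0, r5 → r0=21-8=13
SUB r0, r0, #8 → r0=13-8=5
LDR r0, [r1] → r0=M[108]=25
XOR r6, r6, r0 → r6=6^25=31
ADD r1, r1, #4 → r1=108+4=112
SUB r5, r5, #2 → r5=8-2=6
CMP r5, #0  (cmp 6,0)
BGT top: taken
SUB r0, r0, r5 → r0=25-6=19
SUB r0, r0, #8 → r0=19-8=11
LDR r0, [r1] → r0=M[112]=7
XOR r6, r6, r0 → r6=31^7=24
ADD r1, r1, #4 → r1=112+4=116
SUB r5, r5, #2 → r5=6-2=4
CMP r5, #0  (cmp 4,0)
BGT top: taken
SUB r0, r0, r5 → r0=7-4=3
SUB r0, r0, #8 → r0=3-8=-5
LDR r0, [r1] → r0=M[116]=-1
XOR r6, r6, r0 → r6=24^(-1)=-25
ADD r1, r1, #4 → r1=116+4=120
SUB r5, r5, #2 → r5=4-2=2
CMP r5, #0  (cmp 2,0)
BGT top: taken
SUB r0, r0, r5 → r0=(-1)-2=-3
SUB r0, r0, #8 → r0=(-3)-8=-11
LDR r0, [r1] → r0=M[120]=20
XOR r6, r6, r0 → r6=(-25)^20=-13
ADD r1, r1, #4 → r1=120+4=124
SUB r5, r5, #2 → r5=2-2=0
CMP r5, #0  (cmp 0,0)
BGT top: not taken
halt.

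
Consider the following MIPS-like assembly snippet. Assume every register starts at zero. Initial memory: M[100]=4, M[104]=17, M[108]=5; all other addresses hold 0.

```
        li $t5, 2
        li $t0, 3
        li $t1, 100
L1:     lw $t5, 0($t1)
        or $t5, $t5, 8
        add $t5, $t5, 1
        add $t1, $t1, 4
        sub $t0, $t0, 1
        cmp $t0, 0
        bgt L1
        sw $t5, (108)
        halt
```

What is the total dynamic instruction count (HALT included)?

26

li $t5, 2 → $t5=2
li $t0, 3 → $t0=3
li $t1, 100 → $t1=100
lw $t5, 0($t1) → $t5=M[100]=4
or $t5, $t5, 8 → $t5=4|8=12
add $t5, $t5, 1 → $t5=12+1=13
add $t1, $t1, 4 → $t1=100+4=104
sub $t0, $t0, 1 → $t0=3-1=2
cmp $t0, 0  (cmp 2,0)
bgt L1: taken
lw $t5, 0($t1) → $t5=M[104]=17
or $t5, $t5, 8 → $t5=17|8=25
add $t5, $t5, 1 → $t5=25+1=26
add $t1, $t1, 4 → $t1=104+4=108
sub $t0, $t0, 1 → $t0=2-1=1
cmp $t0, 0  (cmp 1,0)
bgt L1: taken
lw $t5, 0($t1) → $t5=M[108]=5
or $t5, $t5, 8 → $t5=5|8=13
add $t5, $t5, 1 → $t5=13+1=14
add $t1, $t1, 4 → $t1=108+4=112
sub $t0, $t0, 1 → $t0=1-1=0
cmp $t0, 0  (cmp 0,0)
bgt L1: not taken
sw $t5, (108) → M[108]=14
halt.
Total executed instructions: 26.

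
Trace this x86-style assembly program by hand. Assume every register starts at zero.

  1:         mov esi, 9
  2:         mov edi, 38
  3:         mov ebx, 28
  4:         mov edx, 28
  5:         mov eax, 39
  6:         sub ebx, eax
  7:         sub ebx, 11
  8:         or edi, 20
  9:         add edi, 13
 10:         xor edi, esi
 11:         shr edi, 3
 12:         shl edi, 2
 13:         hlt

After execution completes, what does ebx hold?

esi=9
edi=38
ebx=28
edx=28
eax=39
ebx=28-39=-11
ebx=(-11)-11=-22
edi=38|20=54
edi=54+13=67
edi=67^9=74
edi=74>>3=9
edi=9<<2=36
halt.

-22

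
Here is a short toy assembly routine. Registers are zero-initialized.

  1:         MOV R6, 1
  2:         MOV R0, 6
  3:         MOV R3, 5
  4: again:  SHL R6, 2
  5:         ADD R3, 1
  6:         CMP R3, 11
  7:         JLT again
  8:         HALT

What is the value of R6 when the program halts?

after MOV R6, 1: R6=1
after MOV R0, 6: R0=6
after MOV R3, 5: R3=5
after SHL R6, 2: R6=1<<2=4
after ADD R3, 1: R3=5+1=6
CMP R3, 11  (cmp 6,11)
JLT again: taken
after SHL R6, 2: R6=4<<2=16
after ADD R3, 1: R3=6+1=7
CMP R3, 11  (cmp 7,11)
JLT again: taken
after SHL R6, 2: R6=16<<2=64
after ADD R3, 1: R3=7+1=8
CMP R3, 11  (cmp 8,11)
JLT again: taken
after SHL R6, 2: R6=64<<2=256
after ADD R3, 1: R3=8+1=9
CMP R3, 11  (cmp 9,11)
JLT again: taken
after SHL R6, 2: R6=256<<2=1024
after ADD R3, 1: R3=9+1=10
CMP R3, 11  (cmp 10,11)
JLT again: taken
after SHL R6, 2: R6=1024<<2=4096
after ADD R3, 1: R3=10+1=11
CMP R3, 11  (cmp 11,11)
JLT again: not taken
halt.

4096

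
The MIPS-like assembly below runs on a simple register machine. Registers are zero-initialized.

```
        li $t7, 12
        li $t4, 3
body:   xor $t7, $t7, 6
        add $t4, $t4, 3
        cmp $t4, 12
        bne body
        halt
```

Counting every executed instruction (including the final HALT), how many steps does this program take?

15

after li $t7, 12: $t7=12
after li $t4, 3: $t4=3
after xor $t7, $t7, 6: $t7=12^6=10
after add $t4, $t4, 3: $t4=3+3=6
cmp $t4, 12  (cmp 6,12)
bne body: taken
after xor $t7, $t7, 6: $t7=10^6=12
after add $t4, $t4, 3: $t4=6+3=9
cmp $t4, 12  (cmp 9,12)
bne body: taken
after xor $t7, $t7, 6: $t7=12^6=10
after add $t4, $t4, 3: $t4=9+3=12
cmp $t4, 12  (cmp 12,12)
bne body: not taken
halt.
Total executed instructions: 15.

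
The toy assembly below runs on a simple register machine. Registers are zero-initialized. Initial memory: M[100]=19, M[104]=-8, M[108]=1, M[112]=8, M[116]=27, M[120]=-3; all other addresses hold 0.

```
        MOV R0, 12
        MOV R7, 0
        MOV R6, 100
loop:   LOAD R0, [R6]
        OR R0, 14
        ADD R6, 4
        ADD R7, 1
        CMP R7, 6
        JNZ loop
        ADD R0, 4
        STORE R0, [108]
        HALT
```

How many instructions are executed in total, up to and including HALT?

42

after MOV R0, 12: R0=12
after MOV R7, 0: R7=0
after MOV R6, 100: R6=100
after LOAD R0, [R6]: R0=M[100]=19
after OR R0, 14: R0=19|14=31
after ADD R6, 4: R6=100+4=104
after ADD R7, 1: R7=0+1=1
CMP R7, 6  (cmp 1,6)
JNZ loop: taken
after LOAD R0, [R6]: R0=M[104]=-8
after OR R0, 14: R0=(-8)|14=-2
after ADD R6, 4: R6=104+4=108
after ADD R7, 1: R7=1+1=2
CMP R7, 6  (cmp 2,6)
JNZ loop: taken
after LOAD R0, [R6]: R0=M[108]=1
after OR R0, 14: R0=1|14=15
after ADD R6, 4: R6=108+4=112
after ADD R7, 1: R7=2+1=3
CMP R7, 6  (cmp 3,6)
JNZ loop: taken
after LOAD R0, [R6]: R0=M[112]=8
after OR R0, 14: R0=8|14=14
after ADD R6, 4: R6=112+4=116
after ADD R7, 1: R7=3+1=4
CMP R7, 6  (cmp 4,6)
JNZ loop: taken
after LOAD R0, [R6]: R0=M[116]=27
after OR R0, 14: R0=27|14=31
after ADD R6, 4: R6=116+4=120
after ADD R7, 1: R7=4+1=5
CMP R7, 6  (cmp 5,6)
JNZ loop: taken
after LOAD R0, [R6]: R0=M[120]=-3
after OR R0, 14: R0=(-3)|14=-1
after ADD R6, 4: R6=120+4=124
after ADD R7, 1: R7=5+1=6
CMP R7, 6  (cmp 6,6)
JNZ loop: not taken
after ADD R0, 4: R0=(-1)+4=3
STORE R0, [108] → M[108]=3
halt.
Total executed instructions: 42.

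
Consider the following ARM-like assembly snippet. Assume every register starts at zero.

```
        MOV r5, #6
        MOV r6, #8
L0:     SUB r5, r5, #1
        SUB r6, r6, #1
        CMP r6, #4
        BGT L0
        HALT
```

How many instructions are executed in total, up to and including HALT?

19

after MOV r5, #6: r5=6
after MOV r6, #8: r6=8
after SUB r5, r5, #1: r5=6-1=5
after SUB r6, r6, #1: r6=8-1=7
CMP r6, #4  (cmp 7,4)
BGT L0: taken
after SUB r5, r5, #1: r5=5-1=4
after SUB r6, r6, #1: r6=7-1=6
CMP r6, #4  (cmp 6,4)
BGT L0: taken
after SUB r5, r5, #1: r5=4-1=3
after SUB r6, r6, #1: r6=6-1=5
CMP r6, #4  (cmp 5,4)
BGT L0: taken
after SUB r5, r5, #1: r5=3-1=2
after SUB r6, r6, #1: r6=5-1=4
CMP r6, #4  (cmp 4,4)
BGT L0: not taken
halt.
Total executed instructions: 19.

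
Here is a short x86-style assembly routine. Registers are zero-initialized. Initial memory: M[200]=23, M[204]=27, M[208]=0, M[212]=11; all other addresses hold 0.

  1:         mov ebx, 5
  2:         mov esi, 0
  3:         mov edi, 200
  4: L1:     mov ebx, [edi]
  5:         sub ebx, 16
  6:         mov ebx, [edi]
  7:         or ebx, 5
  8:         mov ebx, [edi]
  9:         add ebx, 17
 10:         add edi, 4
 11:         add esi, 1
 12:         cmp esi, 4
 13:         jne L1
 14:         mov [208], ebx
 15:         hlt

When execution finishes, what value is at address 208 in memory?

mov ebx, 5 → ebx=5
mov esi, 0 → esi=0
mov edi, 200 → edi=200
mov ebx, [edi] → ebx=M[200]=23
sub ebx, 16 → ebx=23-16=7
mov ebx, [edi] → ebx=M[200]=23
or ebx, 5 → ebx=23|5=23
mov ebx, [edi] → ebx=M[200]=23
add ebx, 17 → ebx=23+17=40
add edi, 4 → edi=200+4=204
add esi, 1 → esi=0+1=1
cmp esi, 4  (cmp 1,4)
jne L1: taken
mov ebx, [edi] → ebx=M[204]=27
sub ebx, 16 → ebx=27-16=11
mov ebx, [edi] → ebx=M[204]=27
or ebx, 5 → ebx=27|5=31
mov ebx, [edi] → ebx=M[204]=27
add ebx, 17 → ebx=27+17=44
add edi, 4 → edi=204+4=208
add esi, 1 → esi=1+1=2
cmp esi, 4  (cmp 2,4)
jne L1: taken
mov ebx, [edi] → ebx=M[208]=0
sub ebx, 16 → ebx=0-16=-16
mov ebx, [edi] → ebx=M[208]=0
or ebx, 5 → ebx=0|5=5
mov ebx, [edi] → ebx=M[208]=0
add ebx, 17 → ebx=0+17=17
add edi, 4 → edi=208+4=212
add esi, 1 → esi=2+1=3
cmp esi, 4  (cmp 3,4)
jne L1: taken
mov ebx, [edi] → ebx=M[212]=11
sub ebx, 16 → ebx=11-16=-5
mov ebx, [edi] → ebx=M[212]=11
or ebx, 5 → ebx=11|5=15
mov ebx, [edi] → ebx=M[212]=11
add ebx, 17 → ebx=11+17=28
add edi, 4 → edi=212+4=216
add esi, 1 → esi=3+1=4
cmp esi, 4  (cmp 4,4)
jne L1: not taken
mov [208], ebx → M[208]=28
halt.

28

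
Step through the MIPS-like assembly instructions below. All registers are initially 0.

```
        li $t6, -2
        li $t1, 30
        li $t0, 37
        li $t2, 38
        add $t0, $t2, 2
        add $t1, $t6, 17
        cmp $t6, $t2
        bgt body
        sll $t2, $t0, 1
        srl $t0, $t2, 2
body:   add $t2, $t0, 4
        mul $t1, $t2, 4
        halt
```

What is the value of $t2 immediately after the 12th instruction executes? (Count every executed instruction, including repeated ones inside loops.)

li $t6, -2 → $t6=-2
li $t1, 30 → $t1=30
li $t0, 37 → $t0=37
li $t2, 38 → $t2=38
add $t0, $t2, 2 → $t0=38+2=40
add $t1, $t6, 17 → $t1=(-2)+17=15
cmp $t6, $t2  (cmp -2,38)
bgt body: not taken
sll $t2, $t0, 1 → $t2=40<<1=80
srl $t0, $t2, 2 → $t0=80>>2=20
add $t2, $t0, 4 → $t2=20+4=24
mul $t1, $t2, 4 → $t1=24*4=96
After step 12: $t2 = 24.

24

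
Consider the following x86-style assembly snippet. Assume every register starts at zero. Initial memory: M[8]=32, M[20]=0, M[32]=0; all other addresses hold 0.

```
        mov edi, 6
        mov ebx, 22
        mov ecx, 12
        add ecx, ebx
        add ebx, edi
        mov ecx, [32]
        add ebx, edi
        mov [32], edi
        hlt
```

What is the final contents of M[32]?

mov edi, 6 → edi=6
mov ebx, 22 → ebx=22
mov ecx, 12 → ecx=12
add ecx, ebx → ecx=12+22=34
add ebx, edi → ebx=22+6=28
mov ecx, [32] → ecx=M[32]=0
add ebx, edi → ebx=28+6=34
mov [32], edi → M[32]=6
halt.

6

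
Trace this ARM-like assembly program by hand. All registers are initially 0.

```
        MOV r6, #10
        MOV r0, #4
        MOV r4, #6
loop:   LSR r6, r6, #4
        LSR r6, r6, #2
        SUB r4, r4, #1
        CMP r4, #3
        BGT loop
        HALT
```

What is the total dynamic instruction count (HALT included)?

19

MOV r6, #10 → r6=10
MOV r0, #4 → r0=4
MOV r4, #6 → r4=6
LSR r6, r6, #4 → r6=10>>4=0
LSR r6, r6, #2 → r6=0>>2=0
SUB r4, r4, #1 → r4=6-1=5
CMP r4, #3  (cmp 5,3)
BGT loop: taken
LSR r6, r6, #4 → r6=0>>4=0
LSR r6, r6, #2 → r6=0>>2=0
SUB r4, r4, #1 → r4=5-1=4
CMP r4, #3  (cmp 4,3)
BGT loop: taken
LSR r6, r6, #4 → r6=0>>4=0
LSR r6, r6, #2 → r6=0>>2=0
SUB r4, r4, #1 → r4=4-1=3
CMP r4, #3  (cmp 3,3)
BGT loop: not taken
halt.
Total executed instructions: 19.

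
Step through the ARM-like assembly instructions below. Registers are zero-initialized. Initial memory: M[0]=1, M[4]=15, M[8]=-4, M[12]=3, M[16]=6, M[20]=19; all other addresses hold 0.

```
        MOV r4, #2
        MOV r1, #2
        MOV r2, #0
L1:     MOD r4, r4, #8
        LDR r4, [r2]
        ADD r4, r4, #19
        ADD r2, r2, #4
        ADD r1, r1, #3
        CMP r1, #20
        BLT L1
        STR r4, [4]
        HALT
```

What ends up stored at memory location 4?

MOV r4, #2 → r4=2
MOV r1, #2 → r1=2
MOV r2, #0 → r2=0
MOD r4, r4, #8 → r4=2%8=2
LDR r4, [r2] → r4=M[0]=1
ADD r4, r4, #19 → r4=1+19=20
ADD r2, r2, #4 → r2=0+4=4
ADD r1, r1, #3 → r1=2+3=5
CMP r1, #20  (cmp 5,20)
BLT L1: taken
MOD r4, r4, #8 → r4=20%8=4
LDR r4, [r2] → r4=M[4]=15
ADD r4, r4, #19 → r4=15+19=34
ADD r2, r2, #4 → r2=4+4=8
ADD r1, r1, #3 → r1=5+3=8
CMP r1, #20  (cmp 8,20)
BLT L1: taken
MOD r4, r4, #8 → r4=34%8=2
LDR r4, [r2] → r4=M[8]=-4
ADD r4, r4, #19 → r4=(-4)+19=15
ADD r2, r2, #4 → r2=8+4=12
ADD r1, r1, #3 → r1=8+3=11
CMP r1, #20  (cmp 11,20)
BLT L1: taken
MOD r4, r4, #8 → r4=15%8=7
LDR r4, [r2] → r4=M[12]=3
ADD r4, r4, #19 → r4=3+19=22
ADD r2, r2, #4 → r2=12+4=16
ADD r1, r1, #3 → r1=11+3=14
CMP r1, #20  (cmp 14,20)
BLT L1: taken
MOD r4, r4, #8 → r4=22%8=6
LDR r4, [r2] → r4=M[16]=6
ADD r4, r4, #19 → r4=6+19=25
ADD r2, r2, #4 → r2=16+4=20
ADD r1, r1, #3 → r1=14+3=17
CMP r1, #20  (cmp 17,20)
BLT L1: taken
MOD r4, r4, #8 → r4=25%8=1
LDR r4, [r2] → r4=M[20]=19
ADD r4, r4, #19 → r4=19+19=38
ADD r2, r2, #4 → r2=20+4=24
ADD r1, r1, #3 → r1=17+3=20
CMP r1, #20  (cmp 20,20)
BLT L1: not taken
STR r4, [4] → M[4]=38
halt.

38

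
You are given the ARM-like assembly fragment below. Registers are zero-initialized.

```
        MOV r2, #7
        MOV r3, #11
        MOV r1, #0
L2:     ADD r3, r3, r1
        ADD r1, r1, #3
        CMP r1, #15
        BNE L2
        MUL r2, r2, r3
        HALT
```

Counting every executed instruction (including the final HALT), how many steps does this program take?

25

r2=7
r3=11
r1=0
r3=11+0=11
r1=0+3=3
CMP r1, #15  (cmp 3,15)
BNE L2: taken
r3=11+3=14
r1=3+3=6
CMP r1, #15  (cmp 6,15)
BNE L2: taken
r3=14+6=20
r1=6+3=9
CMP r1, #15  (cmp 9,15)
BNE L2: taken
r3=20+9=29
r1=9+3=12
CMP r1, #15  (cmp 12,15)
BNE L2: taken
r3=29+12=41
r1=12+3=15
CMP r1, #15  (cmp 15,15)
BNE L2: not taken
r2=7*41=287
halt.
Total executed instructions: 25.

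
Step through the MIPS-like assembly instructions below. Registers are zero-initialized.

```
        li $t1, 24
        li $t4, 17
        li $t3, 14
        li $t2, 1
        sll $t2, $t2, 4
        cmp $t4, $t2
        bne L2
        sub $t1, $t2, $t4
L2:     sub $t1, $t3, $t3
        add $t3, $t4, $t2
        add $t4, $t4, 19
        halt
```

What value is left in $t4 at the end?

36

after li $t1, 24: $t1=24
after li $t4, 17: $t4=17
after li $t3, 14: $t3=14
after li $t2, 1: $t2=1
after sll $t2, $t2, 4: $t2=1<<4=16
cmp $t4, $t2  (cmp 17,16)
bne L2: taken
after sub $t1, $t3, $t3: $t1=14-14=0
after add $t3, $t4, $t2: $t3=17+16=33
after add $t4, $t4, 19: $t4=17+19=36
halt.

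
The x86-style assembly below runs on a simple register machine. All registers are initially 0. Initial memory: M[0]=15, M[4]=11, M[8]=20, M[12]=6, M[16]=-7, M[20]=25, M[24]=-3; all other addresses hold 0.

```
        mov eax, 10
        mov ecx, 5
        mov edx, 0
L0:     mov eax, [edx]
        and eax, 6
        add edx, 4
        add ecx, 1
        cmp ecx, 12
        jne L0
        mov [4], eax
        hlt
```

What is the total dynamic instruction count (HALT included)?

47

after mov eax, 10: eax=10
after mov ecx, 5: ecx=5
after mov edx, 0: edx=0
after mov eax, [edx]: eax=M[0]=15
after and eax, 6: eax=15&6=6
after add edx, 4: edx=0+4=4
after add ecx, 1: ecx=5+1=6
cmp ecx, 12  (cmp 6,12)
jne L0: taken
after mov eax, [edx]: eax=M[4]=11
after and eax, 6: eax=11&6=2
after add edx, 4: edx=4+4=8
after add ecx, 1: ecx=6+1=7
cmp ecx, 12  (cmp 7,12)
jne L0: taken
after mov eax, [edx]: eax=M[8]=20
after and eax, 6: eax=20&6=4
after add edx, 4: edx=8+4=12
after add ecx, 1: ecx=7+1=8
cmp ecx, 12  (cmp 8,12)
jne L0: taken
after mov eax, [edx]: eax=M[12]=6
after and eax, 6: eax=6&6=6
after add edx, 4: edx=12+4=16
after add ecx, 1: ecx=8+1=9
cmp ecx, 12  (cmp 9,12)
jne L0: taken
after mov eax, [edx]: eax=M[16]=-7
after and eax, 6: eax=(-7)&6=0
after add edx, 4: edx=16+4=20
after add ecx, 1: ecx=9+1=10
cmp ecx, 12  (cmp 10,12)
jne L0: taken
after mov eax, [edx]: eax=M[20]=25
after and eax, 6: eax=25&6=0
after add edx, 4: edx=20+4=24
after add ecx, 1: ecx=10+1=11
cmp ecx, 12  (cmp 11,12)
jne L0: taken
after mov eax, [edx]: eax=M[24]=-3
after and eax, 6: eax=(-3)&6=4
after add edx, 4: edx=24+4=28
after add ecx, 1: ecx=11+1=12
cmp ecx, 12  (cmp 12,12)
jne L0: not taken
mov [4], eax → M[4]=4
halt.
Total executed instructions: 47.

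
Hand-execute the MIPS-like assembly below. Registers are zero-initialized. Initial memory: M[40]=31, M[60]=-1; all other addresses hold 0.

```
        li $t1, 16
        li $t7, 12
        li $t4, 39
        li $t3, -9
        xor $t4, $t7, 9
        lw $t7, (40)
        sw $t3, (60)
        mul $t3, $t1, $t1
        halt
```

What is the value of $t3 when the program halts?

after li $t1, 16: $t1=16
after li $t7, 12: $t7=12
after li $t4, 39: $t4=39
after li $t3, -9: $t3=-9
after xor $t4, $t7, 9: $t4=12^9=5
after lw $t7, (40): $t7=M[40]=31
sw $t3, (60) → M[60]=-9
after mul $t3, $t1, $t1: $t3=16*16=256
halt.

256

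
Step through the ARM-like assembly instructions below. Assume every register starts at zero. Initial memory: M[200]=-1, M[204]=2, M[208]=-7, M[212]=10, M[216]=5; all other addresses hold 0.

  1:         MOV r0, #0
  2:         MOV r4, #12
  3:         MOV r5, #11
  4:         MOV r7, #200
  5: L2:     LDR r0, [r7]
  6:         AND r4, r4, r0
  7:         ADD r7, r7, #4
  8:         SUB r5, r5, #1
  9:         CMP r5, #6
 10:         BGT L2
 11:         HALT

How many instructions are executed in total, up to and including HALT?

MOV r0, #0 → r0=0
MOV r4, #12 → r4=12
MOV r5, #11 → r5=11
MOV r7, #200 → r7=200
LDR r0, [r7] → r0=M[200]=-1
AND r4, r4, r0 → r4=12&(-1)=12
ADD r7, r7, #4 → r7=200+4=204
SUB r5, r5, #1 → r5=11-1=10
CMP r5, #6  (cmp 10,6)
BGT L2: taken
LDR r0, [r7] → r0=M[204]=2
AND r4, r4, r0 → r4=12&2=0
ADD r7, r7, #4 → r7=204+4=208
SUB r5, r5, #1 → r5=10-1=9
CMP r5, #6  (cmp 9,6)
BGT L2: taken
LDR r0, [r7] → r0=M[208]=-7
AND r4, r4, r0 → r4=0&(-7)=0
ADD r7, r7, #4 → r7=208+4=212
SUB r5, r5, #1 → r5=9-1=8
CMP r5, #6  (cmp 8,6)
BGT L2: taken
LDR r0, [r7] → r0=M[212]=10
AND r4, r4, r0 → r4=0&10=0
ADD r7, r7, #4 → r7=212+4=216
SUB r5, r5, #1 → r5=8-1=7
CMP r5, #6  (cmp 7,6)
BGT L2: taken
LDR r0, [r7] → r0=M[216]=5
AND r4, r4, r0 → r4=0&5=0
ADD r7, r7, #4 → r7=216+4=220
SUB r5, r5, #1 → r5=7-1=6
CMP r5, #6  (cmp 6,6)
BGT L2: not taken
halt.
Total executed instructions: 35.

35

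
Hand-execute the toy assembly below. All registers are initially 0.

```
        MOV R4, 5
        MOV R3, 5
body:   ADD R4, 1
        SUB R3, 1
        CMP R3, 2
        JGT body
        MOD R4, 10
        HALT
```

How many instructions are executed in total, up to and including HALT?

16

MOV R4, 5 → R4=5
MOV R3, 5 → R3=5
ADD R4, 1 → R4=5+1=6
SUB R3, 1 → R3=5-1=4
CMP R3, 2  (cmp 4,2)
JGT body: taken
ADD R4, 1 → R4=6+1=7
SUB R3, 1 → R3=4-1=3
CMP R3, 2  (cmp 3,2)
JGT body: taken
ADD R4, 1 → R4=7+1=8
SUB R3, 1 → R3=3-1=2
CMP R3, 2  (cmp 2,2)
JGT body: not taken
MOD R4, 10 → R4=8%10=8
halt.
Total executed instructions: 16.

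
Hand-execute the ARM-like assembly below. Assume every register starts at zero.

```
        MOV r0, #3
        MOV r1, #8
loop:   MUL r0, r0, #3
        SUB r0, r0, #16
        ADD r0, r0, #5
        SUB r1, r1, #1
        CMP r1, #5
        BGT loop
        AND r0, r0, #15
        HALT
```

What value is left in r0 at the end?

after MOV r0, #3: r0=3
after MOV r1, #8: r1=8
after MUL r0, r0, #3: r0=3*3=9
after SUB r0, r0, #16: r0=9-16=-7
after ADD r0, r0, #5: r0=(-7)+5=-2
after SUB r1, r1, #1: r1=8-1=7
CMP r1, #5  (cmp 7,5)
BGT loop: taken
after MUL r0, r0, #3: r0=(-2)*3=-6
after SUB r0, r0, #16: r0=(-6)-16=-22
after ADD r0, r0, #5: r0=(-22)+5=-17
after SUB r1, r1, #1: r1=7-1=6
CMP r1, #5  (cmp 6,5)
BGT loop: taken
after MUL r0, r0, #3: r0=(-17)*3=-51
after SUB r0, r0, #16: r0=(-51)-16=-67
after ADD r0, r0, #5: r0=(-67)+5=-62
after SUB r1, r1, #1: r1=6-1=5
CMP r1, #5  (cmp 5,5)
BGT loop: not taken
after AND r0, r0, #15: r0=(-62)&15=2
halt.

2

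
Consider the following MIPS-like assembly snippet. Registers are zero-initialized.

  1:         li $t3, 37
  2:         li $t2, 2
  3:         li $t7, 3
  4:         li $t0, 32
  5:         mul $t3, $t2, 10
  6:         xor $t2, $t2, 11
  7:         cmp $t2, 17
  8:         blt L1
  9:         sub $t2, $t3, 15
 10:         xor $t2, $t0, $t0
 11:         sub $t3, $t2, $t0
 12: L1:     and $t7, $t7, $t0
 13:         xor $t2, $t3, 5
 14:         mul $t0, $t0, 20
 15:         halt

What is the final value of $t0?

640

$t3=37
$t2=2
$t7=3
$t0=32
$t3=2*10=20
$t2=2^11=9
cmp $t2, 17  (cmp 9,17)
blt L1: taken
$t7=3&32=0
$t2=20^5=17
$t0=32*20=640
halt.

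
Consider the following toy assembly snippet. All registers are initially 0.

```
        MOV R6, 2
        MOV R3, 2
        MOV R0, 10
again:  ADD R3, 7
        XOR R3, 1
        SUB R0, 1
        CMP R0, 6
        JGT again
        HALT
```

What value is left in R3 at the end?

R6=2
R3=2
R0=10
R3=2+7=9
R3=9^1=8
R0=10-1=9
CMP R0, 6  (cmp 9,6)
JGT again: taken
R3=8+7=15
R3=15^1=14
R0=9-1=8
CMP R0, 6  (cmp 8,6)
JGT again: taken
R3=14+7=21
R3=21^1=20
R0=8-1=7
CMP R0, 6  (cmp 7,6)
JGT again: taken
R3=20+7=27
R3=27^1=26
R0=7-1=6
CMP R0, 6  (cmp 6,6)
JGT again: not taken
halt.

26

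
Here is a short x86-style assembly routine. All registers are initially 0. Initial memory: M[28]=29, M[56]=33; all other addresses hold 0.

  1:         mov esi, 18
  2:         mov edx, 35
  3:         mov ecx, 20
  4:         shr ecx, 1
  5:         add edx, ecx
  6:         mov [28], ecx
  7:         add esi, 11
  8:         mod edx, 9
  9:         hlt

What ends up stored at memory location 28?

10

after mov esi, 18: esi=18
after mov edx, 35: edx=35
after mov ecx, 20: ecx=20
after shr ecx, 1: ecx=20>>1=10
after add edx, ecx: edx=35+10=45
mov [28], ecx → M[28]=10
after add esi, 11: esi=18+11=29
after mod edx, 9: edx=45%9=0
halt.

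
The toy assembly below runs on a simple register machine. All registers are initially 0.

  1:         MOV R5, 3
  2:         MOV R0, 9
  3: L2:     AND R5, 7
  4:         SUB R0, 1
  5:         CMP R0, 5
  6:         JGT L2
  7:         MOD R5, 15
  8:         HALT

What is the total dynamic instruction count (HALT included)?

20

R5=3
R0=9
R5=3&7=3
R0=9-1=8
CMP R0, 5  (cmp 8,5)
JGT L2: taken
R5=3&7=3
R0=8-1=7
CMP R0, 5  (cmp 7,5)
JGT L2: taken
R5=3&7=3
R0=7-1=6
CMP R0, 5  (cmp 6,5)
JGT L2: taken
R5=3&7=3
R0=6-1=5
CMP R0, 5  (cmp 5,5)
JGT L2: not taken
R5=3%15=3
halt.
Total executed instructions: 20.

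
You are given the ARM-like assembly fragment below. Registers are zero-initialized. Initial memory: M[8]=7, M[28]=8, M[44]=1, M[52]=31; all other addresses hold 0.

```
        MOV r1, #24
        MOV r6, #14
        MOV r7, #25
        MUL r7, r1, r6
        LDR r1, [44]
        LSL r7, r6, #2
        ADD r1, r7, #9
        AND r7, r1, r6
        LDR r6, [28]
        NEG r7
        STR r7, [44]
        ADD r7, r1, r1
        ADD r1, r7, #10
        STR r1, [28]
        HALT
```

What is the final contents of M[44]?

0

MOV r1, #24 → r1=24
MOV r6, #14 → r6=14
MOV r7, #25 → r7=25
MUL r7, r1, r6 → r7=24*14=336
LDR r1, [44] → r1=M[44]=1
LSL r7, r6, #2 → r7=14<<2=56
ADD r1, r7, #9 → r1=56+9=65
AND r7, r1, r6 → r7=65&14=0
LDR r6, [28] → r6=M[28]=8
NEG r7 → r7=-(0)=0
STR r7, [44] → M[44]=0
ADD r7, r1, r1 → r7=65+65=130
ADD r1, r7, #10 → r1=130+10=140
STR r1, [28] → M[28]=140
halt.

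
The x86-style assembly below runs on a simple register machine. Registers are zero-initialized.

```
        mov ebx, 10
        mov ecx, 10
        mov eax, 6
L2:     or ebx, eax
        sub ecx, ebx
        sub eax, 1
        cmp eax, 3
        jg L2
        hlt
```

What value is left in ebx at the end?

15

ebx=10
ecx=10
eax=6
ebx=10|6=14
ecx=10-14=-4
eax=6-1=5
cmp eax, 3  (cmp 5,3)
jg L2: taken
ebx=14|5=15
ecx=(-4)-15=-19
eax=5-1=4
cmp eax, 3  (cmp 4,3)
jg L2: taken
ebx=15|4=15
ecx=(-19)-15=-34
eax=4-1=3
cmp eax, 3  (cmp 3,3)
jg L2: not taken
halt.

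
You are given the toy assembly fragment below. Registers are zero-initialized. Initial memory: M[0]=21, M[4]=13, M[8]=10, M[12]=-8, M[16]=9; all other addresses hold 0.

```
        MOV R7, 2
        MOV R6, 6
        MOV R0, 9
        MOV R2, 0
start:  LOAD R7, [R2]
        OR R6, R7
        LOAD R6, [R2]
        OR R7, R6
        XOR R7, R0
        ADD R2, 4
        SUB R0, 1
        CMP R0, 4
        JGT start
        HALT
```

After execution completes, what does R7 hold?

12

R7=2
R6=6
R0=9
R2=0
R7=M[0]=21
R6=6|21=23
R6=M[0]=21
R7=21|21=21
R7=21^9=28
R2=0+4=4
R0=9-1=8
CMP R0, 4  (cmp 8,4)
JGT start: taken
R7=M[4]=13
R6=21|13=29
R6=M[4]=13
R7=13|13=13
R7=13^8=5
R2=4+4=8
R0=8-1=7
CMP R0, 4  (cmp 7,4)
JGT start: taken
R7=M[8]=10
R6=13|10=15
R6=M[8]=10
R7=10|10=10
R7=10^7=13
R2=8+4=12
R0=7-1=6
CMP R0, 4  (cmp 6,4)
JGT start: taken
R7=M[12]=-8
R6=10|(-8)=-6
R6=M[12]=-8
R7=(-8)|(-8)=-8
R7=(-8)^6=-2
R2=12+4=16
R0=6-1=5
CMP R0, 4  (cmp 5,4)
JGT start: taken
R7=M[16]=9
R6=(-8)|9=-7
R6=M[16]=9
R7=9|9=9
R7=9^5=12
R2=16+4=20
R0=5-1=4
CMP R0, 4  (cmp 4,4)
JGT start: not taken
halt.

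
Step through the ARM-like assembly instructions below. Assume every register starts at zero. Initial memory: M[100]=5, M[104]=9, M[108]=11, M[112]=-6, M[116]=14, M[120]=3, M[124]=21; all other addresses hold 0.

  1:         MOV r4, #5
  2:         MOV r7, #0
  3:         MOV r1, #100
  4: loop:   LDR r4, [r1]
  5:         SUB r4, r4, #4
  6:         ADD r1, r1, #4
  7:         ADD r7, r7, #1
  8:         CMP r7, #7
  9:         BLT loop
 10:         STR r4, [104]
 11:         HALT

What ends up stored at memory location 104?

17

MOV r4, #5 → r4=5
MOV r7, #0 → r7=0
MOV r1, #100 → r1=100
LDR r4, [r1] → r4=M[100]=5
SUB r4, r4, #4 → r4=5-4=1
ADD r1, r1, #4 → r1=100+4=104
ADD r7, r7, #1 → r7=0+1=1
CMP r7, #7  (cmp 1,7)
BLT loop: taken
LDR r4, [r1] → r4=M[104]=9
SUB r4, r4, #4 → r4=9-4=5
ADD r1, r1, #4 → r1=104+4=108
ADD r7, r7, #1 → r7=1+1=2
CMP r7, #7  (cmp 2,7)
BLT loop: taken
LDR r4, [r1] → r4=M[108]=11
SUB r4, r4, #4 → r4=11-4=7
ADD r1, r1, #4 → r1=108+4=112
ADD r7, r7, #1 → r7=2+1=3
CMP r7, #7  (cmp 3,7)
BLT loop: taken
LDR r4, [r1] → r4=M[112]=-6
SUB r4, r4, #4 → r4=(-6)-4=-10
ADD r1, r1, #4 → r1=112+4=116
ADD r7, r7, #1 → r7=3+1=4
CMP r7, #7  (cmp 4,7)
BLT loop: taken
LDR r4, [r1] → r4=M[116]=14
SUB r4, r4, #4 → r4=14-4=10
ADD r1, r1, #4 → r1=116+4=120
ADD r7, r7, #1 → r7=4+1=5
CMP r7, #7  (cmp 5,7)
BLT loop: taken
LDR r4, [r1] → r4=M[120]=3
SUB r4, r4, #4 → r4=3-4=-1
ADD r1, r1, #4 → r1=120+4=124
ADD r7, r7, #1 → r7=5+1=6
CMP r7, #7  (cmp 6,7)
BLT loop: taken
LDR r4, [r1] → r4=M[124]=21
SUB r4, r4, #4 → r4=21-4=17
ADD r1, r1, #4 → r1=124+4=128
ADD r7, r7, #1 → r7=6+1=7
CMP r7, #7  (cmp 7,7)
BLT loop: not taken
STR r4, [104] → M[104]=17
halt.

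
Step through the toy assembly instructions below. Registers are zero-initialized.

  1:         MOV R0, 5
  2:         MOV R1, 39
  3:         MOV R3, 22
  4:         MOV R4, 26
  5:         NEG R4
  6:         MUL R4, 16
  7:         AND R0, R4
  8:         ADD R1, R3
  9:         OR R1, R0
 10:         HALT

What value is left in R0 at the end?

0

after MOV R0, 5: R0=5
after MOV R1, 39: R1=39
after MOV R3, 22: R3=22
after MOV R4, 26: R4=26
after NEG R4: R4=-(26)=-26
after MUL R4, 16: R4=(-26)*16=-416
after AND R0, R4: R0=5&(-416)=0
after ADD R1, R3: R1=39+22=61
after OR R1, R0: R1=61|0=61
halt.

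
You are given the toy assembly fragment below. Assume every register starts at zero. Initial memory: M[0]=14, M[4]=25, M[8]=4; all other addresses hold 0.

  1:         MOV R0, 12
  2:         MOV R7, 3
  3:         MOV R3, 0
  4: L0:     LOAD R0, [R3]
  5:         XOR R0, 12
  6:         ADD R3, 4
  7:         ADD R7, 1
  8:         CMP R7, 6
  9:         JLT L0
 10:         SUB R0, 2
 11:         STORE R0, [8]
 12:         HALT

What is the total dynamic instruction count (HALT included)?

24

MOV R0, 12 → R0=12
MOV R7, 3 → R7=3
MOV R3, 0 → R3=0
LOAD R0, [R3] → R0=M[0]=14
XOR R0, 12 → R0=14^12=2
ADD R3, 4 → R3=0+4=4
ADD R7, 1 → R7=3+1=4
CMP R7, 6  (cmp 4,6)
JLT L0: taken
LOAD R0, [R3] → R0=M[4]=25
XOR R0, 12 → R0=25^12=21
ADD R3, 4 → R3=4+4=8
ADD R7, 1 → R7=4+1=5
CMP R7, 6  (cmp 5,6)
JLT L0: taken
LOAD R0, [R3] → R0=M[8]=4
XOR R0, 12 → R0=4^12=8
ADD R3, 4 → R3=8+4=12
ADD R7, 1 → R7=5+1=6
CMP R7, 6  (cmp 6,6)
JLT L0: not taken
SUB R0, 2 → R0=8-2=6
STORE R0, [8] → M[8]=6
halt.
Total executed instructions: 24.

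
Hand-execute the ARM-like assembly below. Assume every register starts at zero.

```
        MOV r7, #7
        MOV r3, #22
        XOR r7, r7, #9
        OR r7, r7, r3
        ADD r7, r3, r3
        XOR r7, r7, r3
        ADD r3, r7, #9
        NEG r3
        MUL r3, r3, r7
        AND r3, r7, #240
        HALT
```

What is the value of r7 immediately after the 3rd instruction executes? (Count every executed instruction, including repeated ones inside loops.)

MOV r7, #7 → r7=7
MOV r3, #22 → r3=22
XOR r7, r7, #9 → r7=7^9=14
After step 3: r7 = 14.

14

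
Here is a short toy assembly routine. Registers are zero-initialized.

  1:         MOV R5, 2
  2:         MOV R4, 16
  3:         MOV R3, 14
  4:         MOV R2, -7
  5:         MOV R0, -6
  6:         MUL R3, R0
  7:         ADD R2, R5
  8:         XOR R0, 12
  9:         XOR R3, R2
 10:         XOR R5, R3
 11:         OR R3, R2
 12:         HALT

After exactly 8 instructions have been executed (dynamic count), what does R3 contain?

after MOV R5, 2: R5=2
after MOV R4, 16: R4=16
after MOV R3, 14: R3=14
after MOV R2, -7: R2=-7
after MOV R0, -6: R0=-6
after MUL R3, R0: R3=14*(-6)=-84
after ADD R2, R5: R2=(-7)+2=-5
after XOR R0, 12: R0=(-6)^12=-10
After step 8: R3 = -84.

-84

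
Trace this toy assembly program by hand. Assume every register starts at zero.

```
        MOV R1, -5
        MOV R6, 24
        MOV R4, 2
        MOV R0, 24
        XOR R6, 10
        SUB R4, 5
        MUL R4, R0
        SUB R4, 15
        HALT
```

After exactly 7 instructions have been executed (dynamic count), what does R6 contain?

18

R1=-5
R6=24
R4=2
R0=24
R6=24^10=18
R4=2-5=-3
R4=(-3)*24=-72
After step 7: R6 = 18.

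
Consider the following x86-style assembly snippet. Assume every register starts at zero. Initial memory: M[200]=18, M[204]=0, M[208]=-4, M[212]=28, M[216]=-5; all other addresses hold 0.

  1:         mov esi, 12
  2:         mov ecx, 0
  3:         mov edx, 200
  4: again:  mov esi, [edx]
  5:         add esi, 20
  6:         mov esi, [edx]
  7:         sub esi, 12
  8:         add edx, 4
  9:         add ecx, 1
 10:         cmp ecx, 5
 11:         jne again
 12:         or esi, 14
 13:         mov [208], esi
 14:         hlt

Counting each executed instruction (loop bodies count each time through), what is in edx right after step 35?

mov esi, 12 → esi=12
mov ecx, 0 → ecx=0
mov edx, 200 → edx=200
mov esi, [edx] → esi=M[200]=18
add esi, 20 → esi=18+20=38
mov esi, [edx] → esi=M[200]=18
sub esi, 12 → esi=18-12=6
add edx, 4 → edx=200+4=204
add ecx, 1 → ecx=0+1=1
cmp ecx, 5  (cmp 1,5)
jne again: taken
mov esi, [edx] → esi=M[204]=0
add esi, 20 → esi=0+20=20
mov esi, [edx] → esi=M[204]=0
sub esi, 12 → esi=0-12=-12
add edx, 4 → edx=204+4=208
add ecx, 1 → ecx=1+1=2
cmp ecx, 5  (cmp 2,5)
jne again: taken
mov esi, [edx] → esi=M[208]=-4
add esi, 20 → esi=(-4)+20=16
mov esi, [edx] → esi=M[208]=-4
sub esi, 12 → esi=(-4)-12=-16
add edx, 4 → edx=208+4=212
add ecx, 1 → ecx=2+1=3
cmp ecx, 5  (cmp 3,5)
jne again: taken
mov esi, [edx] → esi=M[212]=28
add esi, 20 → esi=28+20=48
mov esi, [edx] → esi=M[212]=28
sub esi, 12 → esi=28-12=16
add edx, 4 → edx=212+4=216
add ecx, 1 → ecx=3+1=4
cmp ecx, 5  (cmp 4,5)
jne again: taken
After step 35: edx = 216.

216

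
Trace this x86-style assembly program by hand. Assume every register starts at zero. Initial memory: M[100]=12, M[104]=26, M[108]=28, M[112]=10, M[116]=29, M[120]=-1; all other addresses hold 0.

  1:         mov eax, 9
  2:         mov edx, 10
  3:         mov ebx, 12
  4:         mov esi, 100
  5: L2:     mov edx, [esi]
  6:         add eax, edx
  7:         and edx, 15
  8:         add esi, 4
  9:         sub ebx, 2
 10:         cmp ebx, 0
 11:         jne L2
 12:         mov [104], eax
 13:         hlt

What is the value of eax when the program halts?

113

after mov eax, 9: eax=9
after mov edx, 10: edx=10
after mov ebx, 12: ebx=12
after mov esi, 100: esi=100
after mov edx, [esi]: edx=M[100]=12
after add eax, edx: eax=9+12=21
after and edx, 15: edx=12&15=12
after add esi, 4: esi=100+4=104
after sub ebx, 2: ebx=12-2=10
cmp ebx, 0  (cmp 10,0)
jne L2: taken
after mov edx, [esi]: edx=M[104]=26
after add eax, edx: eax=21+26=47
after and edx, 15: edx=26&15=10
after add esi, 4: esi=104+4=108
after sub ebx, 2: ebx=10-2=8
cmp ebx, 0  (cmp 8,0)
jne L2: taken
after mov edx, [esi]: edx=M[108]=28
after add eax, edx: eax=47+28=75
after and edx, 15: edx=28&15=12
after add esi, 4: esi=108+4=112
after sub ebx, 2: ebx=8-2=6
cmp ebx, 0  (cmp 6,0)
jne L2: taken
after mov edx, [esi]: edx=M[112]=10
after add eax, edx: eax=75+10=85
after and edx, 15: edx=10&15=10
after add esi, 4: esi=112+4=116
after sub ebx, 2: ebx=6-2=4
cmp ebx, 0  (cmp 4,0)
jne L2: taken
after mov edx, [esi]: edx=M[116]=29
after add eax, edx: eax=85+29=114
after and edx, 15: edx=29&15=13
after add esi, 4: esi=116+4=120
after sub ebx, 2: ebx=4-2=2
cmp ebx, 0  (cmp 2,0)
jne L2: taken
after mov edx, [esi]: edx=M[120]=-1
after add eax, edx: eax=114+(-1)=113
after and edx, 15: edx=(-1)&15=15
after add esi, 4: esi=120+4=124
after sub ebx, 2: ebx=2-2=0
cmp ebx, 0  (cmp 0,0)
jne L2: not taken
mov [104], eax → M[104]=113
halt.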